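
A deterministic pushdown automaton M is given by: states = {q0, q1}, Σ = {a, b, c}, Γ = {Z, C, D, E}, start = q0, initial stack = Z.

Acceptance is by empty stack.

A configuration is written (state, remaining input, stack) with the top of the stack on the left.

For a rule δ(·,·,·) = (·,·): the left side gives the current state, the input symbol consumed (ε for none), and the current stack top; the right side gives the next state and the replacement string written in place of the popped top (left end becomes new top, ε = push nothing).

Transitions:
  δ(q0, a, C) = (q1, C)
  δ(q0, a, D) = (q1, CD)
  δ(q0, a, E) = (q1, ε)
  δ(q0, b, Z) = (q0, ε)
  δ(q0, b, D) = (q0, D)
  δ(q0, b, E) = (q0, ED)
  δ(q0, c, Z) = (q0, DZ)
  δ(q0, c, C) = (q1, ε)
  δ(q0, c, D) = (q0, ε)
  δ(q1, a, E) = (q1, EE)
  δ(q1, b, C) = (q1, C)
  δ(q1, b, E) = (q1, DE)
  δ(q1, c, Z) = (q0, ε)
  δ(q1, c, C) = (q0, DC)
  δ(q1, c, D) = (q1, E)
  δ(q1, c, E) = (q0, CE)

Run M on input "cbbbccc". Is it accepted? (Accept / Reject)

(q0, cbbbccc, Z) ⊢ (q0, bbbccc, DZ) ⊢ (q0, bbccc, DZ) ⊢ (q0, bccc, DZ) ⊢ (q0, ccc, DZ) ⊢ (q0, cc, Z) ⊢ (q0, c, DZ) ⊢ (q0, ε, Z)
All input consumed; stack is Z, not empty, and no further ε-move applies.

Reject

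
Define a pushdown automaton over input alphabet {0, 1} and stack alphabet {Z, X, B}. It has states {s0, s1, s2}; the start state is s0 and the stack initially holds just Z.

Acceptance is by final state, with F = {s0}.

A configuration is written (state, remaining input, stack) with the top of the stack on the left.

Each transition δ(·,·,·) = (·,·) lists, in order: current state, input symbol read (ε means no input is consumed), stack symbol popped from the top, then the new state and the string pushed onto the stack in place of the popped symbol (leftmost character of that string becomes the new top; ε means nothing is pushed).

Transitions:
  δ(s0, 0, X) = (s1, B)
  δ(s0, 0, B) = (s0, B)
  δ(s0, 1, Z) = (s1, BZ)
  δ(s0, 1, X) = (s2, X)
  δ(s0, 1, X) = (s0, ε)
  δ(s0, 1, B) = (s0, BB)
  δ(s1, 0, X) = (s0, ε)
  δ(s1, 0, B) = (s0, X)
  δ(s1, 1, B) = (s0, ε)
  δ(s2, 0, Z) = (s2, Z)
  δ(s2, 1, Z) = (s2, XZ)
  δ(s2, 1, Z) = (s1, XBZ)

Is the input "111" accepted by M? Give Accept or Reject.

Reject

No computation consumes all input and reaches a final state.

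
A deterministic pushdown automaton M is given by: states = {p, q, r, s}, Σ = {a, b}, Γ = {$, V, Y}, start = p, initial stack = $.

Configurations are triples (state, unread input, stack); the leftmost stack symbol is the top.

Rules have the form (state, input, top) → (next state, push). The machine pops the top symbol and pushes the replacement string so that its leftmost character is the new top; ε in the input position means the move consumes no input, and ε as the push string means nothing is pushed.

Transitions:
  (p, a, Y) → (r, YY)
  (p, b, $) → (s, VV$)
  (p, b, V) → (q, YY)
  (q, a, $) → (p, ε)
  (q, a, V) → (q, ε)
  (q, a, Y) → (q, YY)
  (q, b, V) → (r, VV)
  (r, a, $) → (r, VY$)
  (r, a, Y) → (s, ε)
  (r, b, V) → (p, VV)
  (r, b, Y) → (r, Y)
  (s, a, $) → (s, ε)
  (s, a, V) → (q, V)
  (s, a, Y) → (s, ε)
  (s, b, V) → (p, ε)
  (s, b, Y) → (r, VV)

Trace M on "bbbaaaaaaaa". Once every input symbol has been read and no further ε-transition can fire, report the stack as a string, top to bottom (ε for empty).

(p, bbbaaaaaaaa, $) ⊢ (s, bbaaaaaaaa, VV$) ⊢ (p, baaaaaaaa, V$) ⊢ (q, aaaaaaaa, YY$) ⊢ (q, aaaaaaa, YYY$) ⊢ (q, aaaaaa, YYYY$) ⊢ (q, aaaaa, YYYYY$) ⊢ (q, aaaa, YYYYYY$) ⊢ (q, aaa, YYYYYYY$) ⊢ (q, aa, YYYYYYYY$) ⊢ (q, a, YYYYYYYYY$) ⊢ (q, ε, YYYYYYYYYY$)
All input consumed in state q with stack YYYYYYYYYY$.

YYYYYYYYYY$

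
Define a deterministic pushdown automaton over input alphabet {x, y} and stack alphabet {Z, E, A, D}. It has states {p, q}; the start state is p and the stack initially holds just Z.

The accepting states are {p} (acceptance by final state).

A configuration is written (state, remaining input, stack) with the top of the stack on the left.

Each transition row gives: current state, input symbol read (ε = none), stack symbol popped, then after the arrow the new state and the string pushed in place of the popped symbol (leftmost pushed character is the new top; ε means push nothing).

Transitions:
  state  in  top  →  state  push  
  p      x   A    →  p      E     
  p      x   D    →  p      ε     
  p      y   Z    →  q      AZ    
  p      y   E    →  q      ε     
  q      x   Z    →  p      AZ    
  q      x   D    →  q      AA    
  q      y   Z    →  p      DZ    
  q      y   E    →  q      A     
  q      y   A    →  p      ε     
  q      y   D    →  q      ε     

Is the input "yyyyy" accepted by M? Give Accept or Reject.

Reject

(p, yyyyy, Z)
  read y, top Z: go to q, push AZ → (q, yyyy, AZ)
  read y, top A: go to p, push ε → (p, yyy, Z)
  read y, top Z: go to q, push AZ → (q, yy, AZ)
  read y, top A: go to p, push ε → (p, y, Z)
  read y, top Z: go to q, push AZ → (q, ε, AZ)
All input consumed; state q ∉ F and no further ε-move applies.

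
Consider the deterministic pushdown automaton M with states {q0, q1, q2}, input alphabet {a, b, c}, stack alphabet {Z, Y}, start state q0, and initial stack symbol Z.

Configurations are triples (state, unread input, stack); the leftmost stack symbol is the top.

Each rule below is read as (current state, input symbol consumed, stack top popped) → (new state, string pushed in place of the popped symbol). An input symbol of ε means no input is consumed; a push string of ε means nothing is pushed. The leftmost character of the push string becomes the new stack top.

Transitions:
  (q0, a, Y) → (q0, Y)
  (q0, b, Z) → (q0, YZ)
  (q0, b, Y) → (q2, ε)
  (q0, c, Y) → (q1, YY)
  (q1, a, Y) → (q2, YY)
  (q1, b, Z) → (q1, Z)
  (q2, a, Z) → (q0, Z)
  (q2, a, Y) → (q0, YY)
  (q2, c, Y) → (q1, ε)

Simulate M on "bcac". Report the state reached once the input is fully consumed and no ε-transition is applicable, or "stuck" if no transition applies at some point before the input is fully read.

(q0, bcac, Z) ⊢ (q0, cac, YZ) ⊢ (q1, ac, YYZ) ⊢ (q2, c, YYYZ) ⊢ (q1, ε, YYZ)
All input consumed; M is in state q1.

q1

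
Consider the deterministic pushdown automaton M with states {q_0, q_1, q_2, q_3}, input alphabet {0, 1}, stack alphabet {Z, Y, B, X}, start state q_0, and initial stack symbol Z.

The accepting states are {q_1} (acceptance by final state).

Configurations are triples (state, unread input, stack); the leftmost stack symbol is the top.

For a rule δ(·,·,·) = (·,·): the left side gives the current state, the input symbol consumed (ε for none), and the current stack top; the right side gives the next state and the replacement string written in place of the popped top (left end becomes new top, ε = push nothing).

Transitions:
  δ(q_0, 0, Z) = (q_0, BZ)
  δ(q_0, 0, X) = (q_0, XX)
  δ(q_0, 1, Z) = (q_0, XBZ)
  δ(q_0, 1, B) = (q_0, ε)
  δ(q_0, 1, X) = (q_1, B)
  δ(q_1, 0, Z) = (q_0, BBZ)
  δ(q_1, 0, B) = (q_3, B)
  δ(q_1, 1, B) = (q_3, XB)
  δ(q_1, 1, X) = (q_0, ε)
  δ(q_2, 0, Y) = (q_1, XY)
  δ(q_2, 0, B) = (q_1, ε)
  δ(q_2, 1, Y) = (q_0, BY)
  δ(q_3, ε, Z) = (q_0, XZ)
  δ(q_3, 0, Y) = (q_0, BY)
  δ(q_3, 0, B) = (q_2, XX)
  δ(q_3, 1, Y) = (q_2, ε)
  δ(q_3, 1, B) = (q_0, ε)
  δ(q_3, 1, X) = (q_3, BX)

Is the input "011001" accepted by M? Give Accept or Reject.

Accept

(q_0, 011001, Z)
  read 0, top Z: go to q_0, push BZ → (q_0, 11001, BZ)
  read 1, top B: go to q_0, push ε → (q_0, 1001, Z)
  read 1, top Z: go to q_0, push XBZ → (q_0, 001, XBZ)
  read 0, top X: go to q_0, push XX → (q_0, 01, XXBZ)
  read 0, top X: go to q_0, push XX → (q_0, 1, XXXBZ)
  read 1, top X: go to q_1, push B → (q_1, ε, BXXBZ)
All input consumed; state q_1 ∈ F.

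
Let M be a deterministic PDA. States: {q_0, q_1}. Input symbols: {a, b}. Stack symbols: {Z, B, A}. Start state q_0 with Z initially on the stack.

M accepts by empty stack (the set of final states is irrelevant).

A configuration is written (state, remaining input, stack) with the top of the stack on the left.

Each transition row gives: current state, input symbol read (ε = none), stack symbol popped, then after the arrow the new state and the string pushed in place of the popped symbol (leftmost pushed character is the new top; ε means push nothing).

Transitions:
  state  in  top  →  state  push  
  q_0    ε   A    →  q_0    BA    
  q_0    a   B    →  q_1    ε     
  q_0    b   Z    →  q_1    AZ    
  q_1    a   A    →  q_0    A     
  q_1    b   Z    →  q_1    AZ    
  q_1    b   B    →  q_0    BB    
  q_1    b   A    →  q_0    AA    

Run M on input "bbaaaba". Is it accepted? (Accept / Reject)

(q_0, bbaaaba, Z)
  read b, top Z: go to q_1, push AZ → (q_1, baaaba, AZ)
  read b, top A: go to q_0, push AA → (q_0, aaaba, AAZ)
  ε-move, top A: go to q_0, push BA → (q_0, aaaba, BAAZ)
  read a, top B: go to q_1, push ε → (q_1, aaba, AAZ)
  read a, top A: go to q_0, push A → (q_0, aba, AAZ)
  ε-move, top A: go to q_0, push BA → (q_0, aba, BAAZ)
  read a, top B: go to q_1, push ε → (q_1, ba, AAZ)
  read b, top A: go to q_0, push AA → (q_0, a, AAAZ)
  ε-move, top A: go to q_0, push BA → (q_0, a, BAAAZ)
  read a, top B: go to q_1, push ε → (q_1, ε, AAAZ)
All input consumed; stack is AAAZ, not empty, and no further ε-move applies.

Reject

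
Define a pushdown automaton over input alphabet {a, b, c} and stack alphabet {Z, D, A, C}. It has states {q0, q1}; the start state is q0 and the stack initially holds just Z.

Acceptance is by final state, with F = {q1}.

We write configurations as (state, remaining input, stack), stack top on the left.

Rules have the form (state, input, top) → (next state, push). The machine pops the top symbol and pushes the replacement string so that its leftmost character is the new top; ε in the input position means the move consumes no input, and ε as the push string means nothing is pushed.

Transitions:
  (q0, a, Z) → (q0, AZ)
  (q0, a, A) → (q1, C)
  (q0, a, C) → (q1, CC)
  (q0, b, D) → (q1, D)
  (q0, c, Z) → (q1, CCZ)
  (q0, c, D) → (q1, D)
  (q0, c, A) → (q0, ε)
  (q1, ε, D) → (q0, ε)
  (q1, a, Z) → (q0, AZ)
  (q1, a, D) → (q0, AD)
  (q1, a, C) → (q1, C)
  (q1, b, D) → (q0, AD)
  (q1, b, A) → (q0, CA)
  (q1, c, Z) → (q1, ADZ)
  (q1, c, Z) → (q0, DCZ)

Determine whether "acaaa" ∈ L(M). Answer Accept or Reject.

One accepting computation: (q0, acaaa, Z) ⊢ (q0, caaa, AZ) ⊢ (q0, aaa, Z) ⊢ (q0, aa, AZ) ⊢ (q1, a, CZ) ⊢ (q1, ε, CZ)
All input consumed and state q1 ∈ F.

Accept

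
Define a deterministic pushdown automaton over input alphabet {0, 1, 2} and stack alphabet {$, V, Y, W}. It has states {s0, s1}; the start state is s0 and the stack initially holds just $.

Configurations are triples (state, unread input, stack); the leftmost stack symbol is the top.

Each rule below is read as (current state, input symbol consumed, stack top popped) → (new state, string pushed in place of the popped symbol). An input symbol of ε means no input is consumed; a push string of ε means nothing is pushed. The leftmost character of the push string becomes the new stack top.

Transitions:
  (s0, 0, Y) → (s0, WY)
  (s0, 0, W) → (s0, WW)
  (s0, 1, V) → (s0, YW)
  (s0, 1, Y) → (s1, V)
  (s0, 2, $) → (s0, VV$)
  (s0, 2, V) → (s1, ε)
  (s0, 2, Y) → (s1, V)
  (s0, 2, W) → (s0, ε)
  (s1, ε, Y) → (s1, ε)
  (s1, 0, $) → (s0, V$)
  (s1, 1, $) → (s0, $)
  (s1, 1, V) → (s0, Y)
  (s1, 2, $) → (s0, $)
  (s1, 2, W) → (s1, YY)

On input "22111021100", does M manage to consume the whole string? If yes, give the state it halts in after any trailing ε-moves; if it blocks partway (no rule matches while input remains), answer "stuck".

(s0, 22111021100, $)
  read 2, top $: go to s0, push VV$ → (s0, 2111021100, VV$)
  read 2, top V: go to s1, push ε → (s1, 111021100, V$)
  read 1, top V: go to s0, push Y → (s0, 11021100, Y$)
  read 1, top Y: go to s1, push V → (s1, 1021100, V$)
  read 1, top V: go to s0, push Y → (s0, 021100, Y$)
  read 0, top Y: go to s0, push WY → (s0, 21100, WY$)
  read 2, top W: go to s0, push ε → (s0, 1100, Y$)
  read 1, top Y: go to s1, push V → (s1, 100, V$)
  read 1, top V: go to s0, push Y → (s0, 00, Y$)
  read 0, top Y: go to s0, push WY → (s0, 0, WY$)
  read 0, top W: go to s0, push WW → (s0, ε, WWY$)
All input consumed; M is in state s0.

s0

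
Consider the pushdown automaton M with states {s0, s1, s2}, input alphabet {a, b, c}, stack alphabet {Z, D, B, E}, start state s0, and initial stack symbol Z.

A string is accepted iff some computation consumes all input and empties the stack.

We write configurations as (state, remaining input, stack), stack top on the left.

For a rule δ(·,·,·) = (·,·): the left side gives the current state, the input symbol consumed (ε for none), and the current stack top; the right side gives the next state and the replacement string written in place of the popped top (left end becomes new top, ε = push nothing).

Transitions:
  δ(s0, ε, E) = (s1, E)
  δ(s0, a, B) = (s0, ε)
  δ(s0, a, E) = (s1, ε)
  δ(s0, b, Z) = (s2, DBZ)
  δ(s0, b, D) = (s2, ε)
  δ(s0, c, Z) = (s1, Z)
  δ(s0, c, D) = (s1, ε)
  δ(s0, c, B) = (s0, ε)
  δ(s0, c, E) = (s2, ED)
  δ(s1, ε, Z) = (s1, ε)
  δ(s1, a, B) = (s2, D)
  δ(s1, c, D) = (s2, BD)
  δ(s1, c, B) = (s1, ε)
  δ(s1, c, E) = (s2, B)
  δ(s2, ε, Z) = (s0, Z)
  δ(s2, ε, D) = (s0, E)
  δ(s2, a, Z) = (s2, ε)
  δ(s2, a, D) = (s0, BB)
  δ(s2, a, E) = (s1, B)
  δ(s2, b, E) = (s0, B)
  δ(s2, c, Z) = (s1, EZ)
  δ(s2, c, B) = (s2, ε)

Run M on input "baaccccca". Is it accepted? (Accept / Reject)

Accept

One accepting computation: (s0, baaccccca, Z) ⊢ (s2, aaccccca, DBZ) ⊢ (s0, aaccccca, EBZ) ⊢ (s1, accccca, BZ) ⊢ (s2, ccccca, DZ) ⊢ (s0, ccccca, EZ) ⊢ (s1, ccccca, EZ) ⊢ (s2, cccca, BZ) ⊢ (s2, ccca, Z) ⊢ (s1, cca, EZ) ⊢ (s2, ca, BZ) ⊢ (s2, a, Z) ⊢ (s2, ε, ε)
All input consumed and the stack is empty.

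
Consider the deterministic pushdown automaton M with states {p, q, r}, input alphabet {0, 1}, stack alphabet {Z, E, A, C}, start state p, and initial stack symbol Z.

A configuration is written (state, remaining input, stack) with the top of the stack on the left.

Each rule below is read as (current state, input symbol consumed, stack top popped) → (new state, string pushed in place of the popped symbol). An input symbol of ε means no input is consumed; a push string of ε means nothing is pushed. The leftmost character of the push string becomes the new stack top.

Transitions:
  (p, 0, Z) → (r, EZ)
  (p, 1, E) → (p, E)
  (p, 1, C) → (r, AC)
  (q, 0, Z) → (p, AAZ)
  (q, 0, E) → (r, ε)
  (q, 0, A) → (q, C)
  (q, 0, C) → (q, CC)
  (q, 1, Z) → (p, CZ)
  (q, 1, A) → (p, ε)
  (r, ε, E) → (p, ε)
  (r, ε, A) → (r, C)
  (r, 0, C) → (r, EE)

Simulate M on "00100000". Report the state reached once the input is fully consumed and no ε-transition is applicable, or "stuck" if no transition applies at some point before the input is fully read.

(p, 00100000, Z)
  read 0, top Z: go to r, push EZ → (r, 0100000, EZ)
  ε-move, top E: go to p, push ε → (p, 0100000, Z)
  read 0, top Z: go to r, push EZ → (r, 100000, EZ)
  ε-move, top E: go to p, push ε → (p, 100000, Z)
No transition for (p, 1, top Z); M blocks with input 100000 remaining.

stuck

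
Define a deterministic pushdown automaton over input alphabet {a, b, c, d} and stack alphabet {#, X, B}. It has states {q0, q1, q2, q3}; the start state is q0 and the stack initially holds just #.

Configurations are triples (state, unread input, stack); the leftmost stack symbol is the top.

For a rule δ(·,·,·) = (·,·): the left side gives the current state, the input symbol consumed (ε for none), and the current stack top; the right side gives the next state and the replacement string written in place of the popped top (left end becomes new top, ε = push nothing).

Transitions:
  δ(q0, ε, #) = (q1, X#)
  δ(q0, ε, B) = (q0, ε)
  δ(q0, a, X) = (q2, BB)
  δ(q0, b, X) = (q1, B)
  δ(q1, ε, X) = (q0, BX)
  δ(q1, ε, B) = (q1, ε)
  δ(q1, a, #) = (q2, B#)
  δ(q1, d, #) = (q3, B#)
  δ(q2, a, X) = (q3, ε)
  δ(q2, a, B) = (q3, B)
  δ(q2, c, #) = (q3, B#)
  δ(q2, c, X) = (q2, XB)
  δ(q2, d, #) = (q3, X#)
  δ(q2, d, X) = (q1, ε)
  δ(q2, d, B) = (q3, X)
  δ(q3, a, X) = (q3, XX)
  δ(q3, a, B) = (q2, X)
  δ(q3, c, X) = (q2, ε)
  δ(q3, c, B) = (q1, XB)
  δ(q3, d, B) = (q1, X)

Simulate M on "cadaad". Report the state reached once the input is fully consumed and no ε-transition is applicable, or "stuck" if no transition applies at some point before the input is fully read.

stuck

(q0, cadaad, #)
  ε-move, top #: go to q1, push X# → (q1, cadaad, X#)
  ε-move, top X: go to q0, push BX → (q0, cadaad, BX#)
  ε-move, top B: go to q0, push ε → (q0, cadaad, X#)
No transition for (q0, c, top X); M blocks with input cadaad remaining.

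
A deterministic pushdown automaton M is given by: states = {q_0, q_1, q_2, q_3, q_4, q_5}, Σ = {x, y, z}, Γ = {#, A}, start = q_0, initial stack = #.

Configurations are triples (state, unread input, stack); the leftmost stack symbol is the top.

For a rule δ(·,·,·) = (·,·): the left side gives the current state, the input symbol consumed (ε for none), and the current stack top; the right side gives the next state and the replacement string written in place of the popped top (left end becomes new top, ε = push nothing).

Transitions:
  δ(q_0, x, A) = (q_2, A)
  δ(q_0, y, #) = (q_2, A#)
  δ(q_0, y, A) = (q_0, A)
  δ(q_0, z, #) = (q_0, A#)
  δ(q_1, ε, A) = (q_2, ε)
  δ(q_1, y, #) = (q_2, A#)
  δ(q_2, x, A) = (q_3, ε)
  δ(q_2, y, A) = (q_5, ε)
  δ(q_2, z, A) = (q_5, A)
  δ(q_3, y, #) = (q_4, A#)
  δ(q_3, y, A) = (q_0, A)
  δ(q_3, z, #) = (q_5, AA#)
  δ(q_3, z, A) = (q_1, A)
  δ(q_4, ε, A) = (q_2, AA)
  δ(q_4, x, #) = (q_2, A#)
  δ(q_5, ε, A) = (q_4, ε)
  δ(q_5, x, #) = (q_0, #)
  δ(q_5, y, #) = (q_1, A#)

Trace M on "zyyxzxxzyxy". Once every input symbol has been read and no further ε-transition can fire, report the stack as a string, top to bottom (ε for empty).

(q_0, zyyxzxxzyxy, #) ⊢ (q_0, yyxzxxzyxy, A#) ⊢ (q_0, yxzxxzyxy, A#) ⊢ (q_0, xzxxzyxy, A#) ⊢ (q_2, zxxzyxy, A#) ⊢ (q_5, xxzyxy, A#) ⊢ (q_4, xxzyxy, #) ⊢ (q_2, xzyxy, A#) ⊢ (q_3, zyxy, #) ⊢ (q_5, yxy, AA#) ⊢ (q_4, yxy, A#) ⊢ (q_2, yxy, AA#) ⊢ (q_5, xy, A#) ⊢ (q_4, xy, #) ⊢ (q_2, y, A#) ⊢ (q_5, ε, #)
All input consumed in state q_5 with stack #.

#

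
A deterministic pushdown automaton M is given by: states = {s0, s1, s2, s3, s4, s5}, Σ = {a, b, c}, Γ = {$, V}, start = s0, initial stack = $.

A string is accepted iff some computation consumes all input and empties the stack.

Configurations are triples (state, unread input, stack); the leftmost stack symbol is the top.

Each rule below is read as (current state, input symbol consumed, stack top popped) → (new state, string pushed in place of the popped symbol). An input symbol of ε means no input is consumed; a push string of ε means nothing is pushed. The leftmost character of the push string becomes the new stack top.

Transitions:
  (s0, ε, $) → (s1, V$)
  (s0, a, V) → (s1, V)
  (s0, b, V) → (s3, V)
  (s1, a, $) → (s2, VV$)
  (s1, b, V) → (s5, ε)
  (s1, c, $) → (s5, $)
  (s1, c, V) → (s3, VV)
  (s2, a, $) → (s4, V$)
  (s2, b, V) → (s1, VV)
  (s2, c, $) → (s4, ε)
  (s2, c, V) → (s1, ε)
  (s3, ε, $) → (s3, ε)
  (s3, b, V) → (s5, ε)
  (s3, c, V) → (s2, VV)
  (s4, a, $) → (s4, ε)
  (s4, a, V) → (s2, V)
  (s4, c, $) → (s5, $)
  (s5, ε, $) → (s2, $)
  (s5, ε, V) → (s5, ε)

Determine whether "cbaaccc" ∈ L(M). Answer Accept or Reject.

Accept

(s0, cbaaccc, $)
  ε-move, top $: go to s1, push V$ → (s1, cbaaccc, V$)
  read c, top V: go to s3, push VV → (s3, baaccc, VV$)
  read b, top V: go to s5, push ε → (s5, aaccc, V$)
  ε-move, top V: go to s5, push ε → (s5, aaccc, $)
  ε-move, top $: go to s2, push $ → (s2, aaccc, $)
  read a, top $: go to s4, push V$ → (s4, accc, V$)
  read a, top V: go to s2, push V → (s2, ccc, V$)
  read c, top V: go to s1, push ε → (s1, cc, $)
  read c, top $: go to s5, push $ → (s5, c, $)
  ε-move, top $: go to s2, push $ → (s2, c, $)
  read c, top $: go to s4, push ε → (s4, ε, ε)
All input consumed and the stack is empty.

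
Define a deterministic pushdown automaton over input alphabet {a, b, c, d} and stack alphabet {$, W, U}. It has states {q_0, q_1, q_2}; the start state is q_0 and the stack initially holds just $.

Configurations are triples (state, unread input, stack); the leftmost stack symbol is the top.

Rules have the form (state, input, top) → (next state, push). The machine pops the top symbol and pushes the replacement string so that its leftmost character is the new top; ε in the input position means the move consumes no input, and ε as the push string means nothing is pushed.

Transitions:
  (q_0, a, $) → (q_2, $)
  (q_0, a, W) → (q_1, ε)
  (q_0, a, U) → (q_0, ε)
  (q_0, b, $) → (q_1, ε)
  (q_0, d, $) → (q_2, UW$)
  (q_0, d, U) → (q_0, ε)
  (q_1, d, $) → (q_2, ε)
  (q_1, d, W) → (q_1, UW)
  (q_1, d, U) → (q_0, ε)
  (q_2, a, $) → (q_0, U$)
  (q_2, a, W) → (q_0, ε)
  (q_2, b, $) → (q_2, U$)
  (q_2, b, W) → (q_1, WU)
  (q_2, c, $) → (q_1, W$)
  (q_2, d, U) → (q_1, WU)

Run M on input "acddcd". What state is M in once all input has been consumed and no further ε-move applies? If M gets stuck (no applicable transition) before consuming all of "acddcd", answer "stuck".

stuck

(q_0, acddcd, $)
  read a, top $: go to q_2, push $ → (q_2, cddcd, $)
  read c, top $: go to q_1, push W$ → (q_1, ddcd, W$)
  read d, top W: go to q_1, push UW → (q_1, dcd, UW$)
  read d, top U: go to q_0, push ε → (q_0, cd, W$)
No transition for (q_0, c, top W); M blocks with input cd remaining.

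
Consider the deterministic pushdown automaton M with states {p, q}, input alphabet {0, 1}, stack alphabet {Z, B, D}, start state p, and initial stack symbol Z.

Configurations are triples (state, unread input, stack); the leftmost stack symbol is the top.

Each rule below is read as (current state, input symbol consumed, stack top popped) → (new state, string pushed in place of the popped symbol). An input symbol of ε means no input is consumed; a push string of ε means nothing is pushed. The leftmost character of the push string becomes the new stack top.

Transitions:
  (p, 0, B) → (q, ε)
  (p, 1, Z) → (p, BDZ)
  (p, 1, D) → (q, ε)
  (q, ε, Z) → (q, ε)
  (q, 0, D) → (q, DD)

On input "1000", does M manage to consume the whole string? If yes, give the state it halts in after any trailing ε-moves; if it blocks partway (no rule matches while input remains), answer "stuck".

(p, 1000, Z)
  read 1, top Z: go to p, push BDZ → (p, 000, BDZ)
  read 0, top B: go to q, push ε → (q, 00, DZ)
  read 0, top D: go to q, push DD → (q, 0, DDZ)
  read 0, top D: go to q, push DD → (q, ε, DDDZ)
All input consumed; M is in state q.

q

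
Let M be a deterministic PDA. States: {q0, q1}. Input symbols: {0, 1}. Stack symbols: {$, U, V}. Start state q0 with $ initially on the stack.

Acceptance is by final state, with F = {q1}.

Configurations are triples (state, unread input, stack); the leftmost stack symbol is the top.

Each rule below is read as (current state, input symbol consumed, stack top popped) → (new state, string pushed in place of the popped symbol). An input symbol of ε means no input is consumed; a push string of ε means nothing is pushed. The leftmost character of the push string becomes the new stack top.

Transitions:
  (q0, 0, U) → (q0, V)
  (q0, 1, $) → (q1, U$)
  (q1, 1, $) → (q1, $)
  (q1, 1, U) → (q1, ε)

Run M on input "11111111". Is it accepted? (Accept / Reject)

(q0, 11111111, $)
  read 1, top $: go to q1, push U$ → (q1, 1111111, U$)
  read 1, top U: go to q1, push ε → (q1, 111111, $)
  read 1, top $: go to q1, push $ → (q1, 11111, $)
  read 1, top $: go to q1, push $ → (q1, 1111, $)
  read 1, top $: go to q1, push $ → (q1, 111, $)
  read 1, top $: go to q1, push $ → (q1, 11, $)
  read 1, top $: go to q1, push $ → (q1, 1, $)
  read 1, top $: go to q1, push $ → (q1, ε, $)
All input consumed; state q1 ∈ F.

Accept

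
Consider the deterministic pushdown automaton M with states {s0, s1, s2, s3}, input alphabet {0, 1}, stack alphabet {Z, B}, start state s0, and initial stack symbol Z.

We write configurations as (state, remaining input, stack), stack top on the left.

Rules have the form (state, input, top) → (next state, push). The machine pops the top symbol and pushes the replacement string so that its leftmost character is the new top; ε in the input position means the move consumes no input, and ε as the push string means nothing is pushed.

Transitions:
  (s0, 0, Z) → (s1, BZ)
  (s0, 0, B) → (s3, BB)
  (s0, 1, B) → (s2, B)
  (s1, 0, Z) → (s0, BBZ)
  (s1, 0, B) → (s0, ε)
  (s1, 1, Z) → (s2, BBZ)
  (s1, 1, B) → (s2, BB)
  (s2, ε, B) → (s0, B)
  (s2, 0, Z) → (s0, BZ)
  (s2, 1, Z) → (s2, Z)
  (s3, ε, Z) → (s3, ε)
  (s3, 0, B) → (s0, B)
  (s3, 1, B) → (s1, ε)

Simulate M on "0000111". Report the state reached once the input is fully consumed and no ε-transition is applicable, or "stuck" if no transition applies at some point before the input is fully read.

(s0, 0000111, Z) ⊢ (s1, 000111, BZ) ⊢ (s0, 00111, Z) ⊢ (s1, 0111, BZ) ⊢ (s0, 111, Z)
No transition for (s0, 1, top Z); M blocks with input 111 remaining.

stuck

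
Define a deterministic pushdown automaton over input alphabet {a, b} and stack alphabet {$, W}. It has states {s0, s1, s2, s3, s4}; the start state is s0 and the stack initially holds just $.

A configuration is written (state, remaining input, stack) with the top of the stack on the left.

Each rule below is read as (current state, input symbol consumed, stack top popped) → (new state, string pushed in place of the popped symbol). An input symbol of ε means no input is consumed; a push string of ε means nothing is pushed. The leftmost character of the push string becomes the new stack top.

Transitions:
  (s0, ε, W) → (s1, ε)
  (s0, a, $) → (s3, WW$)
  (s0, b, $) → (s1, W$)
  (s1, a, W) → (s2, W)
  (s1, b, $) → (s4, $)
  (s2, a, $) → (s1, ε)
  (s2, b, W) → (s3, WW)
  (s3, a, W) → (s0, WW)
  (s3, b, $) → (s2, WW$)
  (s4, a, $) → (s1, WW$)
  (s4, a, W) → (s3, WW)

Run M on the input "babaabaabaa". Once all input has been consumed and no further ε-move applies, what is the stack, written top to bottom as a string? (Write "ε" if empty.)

WWWW$

(s0, babaabaabaa, $)
  read b, top $: go to s1, push W$ → (s1, abaabaabaa, W$)
  read a, top W: go to s2, push W → (s2, baabaabaa, W$)
  read b, top W: go to s3, push WW → (s3, aabaabaa, WW$)
  read a, top W: go to s0, push WW → (s0, abaabaa, WWW$)
  ε-move, top W: go to s1, push ε → (s1, abaabaa, WW$)
  read a, top W: go to s2, push W → (s2, baabaa, WW$)
  read b, top W: go to s3, push WW → (s3, aabaa, WWW$)
  read a, top W: go to s0, push WW → (s0, abaa, WWWW$)
  ε-move, top W: go to s1, push ε → (s1, abaa, WWW$)
  read a, top W: go to s2, push W → (s2, baa, WWW$)
  read b, top W: go to s3, push WW → (s3, aa, WWWW$)
  read a, top W: go to s0, push WW → (s0, a, WWWWW$)
  ε-move, top W: go to s1, push ε → (s1, a, WWWW$)
  read a, top W: go to s2, push W → (s2, ε, WWWW$)
All input consumed in state s2 with stack WWWW$.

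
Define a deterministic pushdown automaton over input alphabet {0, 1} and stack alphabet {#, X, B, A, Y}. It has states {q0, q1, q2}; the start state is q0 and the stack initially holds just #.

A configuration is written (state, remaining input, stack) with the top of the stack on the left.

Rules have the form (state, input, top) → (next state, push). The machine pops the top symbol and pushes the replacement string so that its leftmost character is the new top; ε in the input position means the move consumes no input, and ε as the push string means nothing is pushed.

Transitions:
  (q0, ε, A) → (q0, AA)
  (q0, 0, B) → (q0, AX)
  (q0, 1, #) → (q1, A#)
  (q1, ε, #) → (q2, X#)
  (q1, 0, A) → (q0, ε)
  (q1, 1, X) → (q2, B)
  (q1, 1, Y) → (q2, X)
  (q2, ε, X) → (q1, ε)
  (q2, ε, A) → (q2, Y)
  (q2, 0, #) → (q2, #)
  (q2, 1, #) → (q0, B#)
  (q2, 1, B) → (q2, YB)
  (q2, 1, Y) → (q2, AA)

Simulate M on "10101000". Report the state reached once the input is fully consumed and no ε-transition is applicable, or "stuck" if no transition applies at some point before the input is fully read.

stuck

(q0, 10101000, #)
  read 1, top #: go to q1, push A# → (q1, 0101000, A#)
  read 0, top A: go to q0, push ε → (q0, 101000, #)
  read 1, top #: go to q1, push A# → (q1, 01000, A#)
  read 0, top A: go to q0, push ε → (q0, 1000, #)
  read 1, top #: go to q1, push A# → (q1, 000, A#)
  read 0, top A: go to q0, push ε → (q0, 00, #)
No transition for (q0, 0, top #); M blocks with input 00 remaining.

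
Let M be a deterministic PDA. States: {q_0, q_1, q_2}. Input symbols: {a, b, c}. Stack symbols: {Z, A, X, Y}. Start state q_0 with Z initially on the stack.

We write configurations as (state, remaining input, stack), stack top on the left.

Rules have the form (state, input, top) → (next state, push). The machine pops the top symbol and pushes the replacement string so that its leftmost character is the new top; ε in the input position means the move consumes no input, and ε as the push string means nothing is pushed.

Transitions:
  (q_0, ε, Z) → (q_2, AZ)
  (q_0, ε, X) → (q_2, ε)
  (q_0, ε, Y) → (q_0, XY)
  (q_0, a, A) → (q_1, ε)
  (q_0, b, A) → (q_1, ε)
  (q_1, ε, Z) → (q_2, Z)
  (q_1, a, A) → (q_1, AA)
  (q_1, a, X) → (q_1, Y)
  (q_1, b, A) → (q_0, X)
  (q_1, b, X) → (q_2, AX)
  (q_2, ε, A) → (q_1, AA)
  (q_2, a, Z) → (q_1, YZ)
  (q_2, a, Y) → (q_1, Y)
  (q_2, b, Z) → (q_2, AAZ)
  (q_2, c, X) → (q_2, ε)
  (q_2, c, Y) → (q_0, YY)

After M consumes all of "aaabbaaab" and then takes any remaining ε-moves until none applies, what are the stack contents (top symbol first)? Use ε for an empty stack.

(q_0, aaabbaaab, Z) ⊢ (q_2, aaabbaaab, AZ) ⊢ (q_1, aaabbaaab, AAZ) ⊢ (q_1, aabbaaab, AAAZ) ⊢ (q_1, abbaaab, AAAAZ) ⊢ (q_1, bbaaab, AAAAAZ) ⊢ (q_0, baaab, XAAAAZ) ⊢ (q_2, baaab, AAAAZ) ⊢ (q_1, baaab, AAAAAZ) ⊢ (q_0, aaab, XAAAAZ) ⊢ (q_2, aaab, AAAAZ) ⊢ (q_1, aaab, AAAAAZ) ⊢ (q_1, aab, AAAAAAZ) ⊢ (q_1, ab, AAAAAAAZ) ⊢ (q_1, b, AAAAAAAAZ) ⊢ (q_0, ε, XAAAAAAAZ) ⊢ (q_2, ε, AAAAAAAZ) ⊢ (q_1, ε, AAAAAAAAZ)
All input consumed in state q_1 with stack AAAAAAAAZ.

AAAAAAAAZ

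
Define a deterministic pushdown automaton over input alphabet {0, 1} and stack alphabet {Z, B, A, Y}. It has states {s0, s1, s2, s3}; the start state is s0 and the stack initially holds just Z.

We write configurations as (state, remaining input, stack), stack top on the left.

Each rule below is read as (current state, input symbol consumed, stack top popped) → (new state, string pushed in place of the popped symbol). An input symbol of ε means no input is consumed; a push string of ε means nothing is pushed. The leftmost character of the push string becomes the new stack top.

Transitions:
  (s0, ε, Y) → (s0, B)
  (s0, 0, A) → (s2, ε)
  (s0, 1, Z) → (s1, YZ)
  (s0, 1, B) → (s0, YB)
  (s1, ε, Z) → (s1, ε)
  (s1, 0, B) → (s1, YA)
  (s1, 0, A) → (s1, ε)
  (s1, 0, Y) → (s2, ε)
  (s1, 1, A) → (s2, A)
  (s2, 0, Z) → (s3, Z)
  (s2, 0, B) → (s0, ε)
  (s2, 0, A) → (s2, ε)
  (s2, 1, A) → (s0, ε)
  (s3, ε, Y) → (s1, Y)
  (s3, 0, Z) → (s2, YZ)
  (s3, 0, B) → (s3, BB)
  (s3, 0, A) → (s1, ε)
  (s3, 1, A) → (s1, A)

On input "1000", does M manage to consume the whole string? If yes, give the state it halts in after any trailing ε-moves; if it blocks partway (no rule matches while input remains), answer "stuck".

(s0, 1000, Z)
  read 1, top Z: go to s1, push YZ → (s1, 000, YZ)
  read 0, top Y: go to s2, push ε → (s2, 00, Z)
  read 0, top Z: go to s3, push Z → (s3, 0, Z)
  read 0, top Z: go to s2, push YZ → (s2, ε, YZ)
All input consumed; M is in state s2.

s2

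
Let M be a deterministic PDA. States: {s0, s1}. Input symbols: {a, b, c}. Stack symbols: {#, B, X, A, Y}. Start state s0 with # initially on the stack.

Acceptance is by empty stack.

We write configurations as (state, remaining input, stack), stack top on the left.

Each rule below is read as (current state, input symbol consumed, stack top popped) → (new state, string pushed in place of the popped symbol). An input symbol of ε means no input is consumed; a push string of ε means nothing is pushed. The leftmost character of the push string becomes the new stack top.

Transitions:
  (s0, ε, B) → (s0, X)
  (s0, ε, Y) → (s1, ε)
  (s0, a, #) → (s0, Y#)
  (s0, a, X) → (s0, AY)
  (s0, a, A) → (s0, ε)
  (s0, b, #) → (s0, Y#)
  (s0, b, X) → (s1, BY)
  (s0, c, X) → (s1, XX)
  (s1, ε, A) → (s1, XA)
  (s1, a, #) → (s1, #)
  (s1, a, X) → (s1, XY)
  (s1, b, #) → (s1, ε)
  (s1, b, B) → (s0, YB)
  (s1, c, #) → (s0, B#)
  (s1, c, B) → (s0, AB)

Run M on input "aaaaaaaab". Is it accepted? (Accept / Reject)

(s0, aaaaaaaab, #)
  read a, top #: go to s0, push Y# → (s0, aaaaaaab, Y#)
  ε-move, top Y: go to s1, push ε → (s1, aaaaaaab, #)
  read a, top #: go to s1, push # → (s1, aaaaaab, #)
  read a, top #: go to s1, push # → (s1, aaaaab, #)
  read a, top #: go to s1, push # → (s1, aaaab, #)
  read a, top #: go to s1, push # → (s1, aaab, #)
  read a, top #: go to s1, push # → (s1, aab, #)
  read a, top #: go to s1, push # → (s1, ab, #)
  read a, top #: go to s1, push # → (s1, b, #)
  read b, top #: go to s1, push ε → (s1, ε, ε)
All input consumed and the stack is empty.

Accept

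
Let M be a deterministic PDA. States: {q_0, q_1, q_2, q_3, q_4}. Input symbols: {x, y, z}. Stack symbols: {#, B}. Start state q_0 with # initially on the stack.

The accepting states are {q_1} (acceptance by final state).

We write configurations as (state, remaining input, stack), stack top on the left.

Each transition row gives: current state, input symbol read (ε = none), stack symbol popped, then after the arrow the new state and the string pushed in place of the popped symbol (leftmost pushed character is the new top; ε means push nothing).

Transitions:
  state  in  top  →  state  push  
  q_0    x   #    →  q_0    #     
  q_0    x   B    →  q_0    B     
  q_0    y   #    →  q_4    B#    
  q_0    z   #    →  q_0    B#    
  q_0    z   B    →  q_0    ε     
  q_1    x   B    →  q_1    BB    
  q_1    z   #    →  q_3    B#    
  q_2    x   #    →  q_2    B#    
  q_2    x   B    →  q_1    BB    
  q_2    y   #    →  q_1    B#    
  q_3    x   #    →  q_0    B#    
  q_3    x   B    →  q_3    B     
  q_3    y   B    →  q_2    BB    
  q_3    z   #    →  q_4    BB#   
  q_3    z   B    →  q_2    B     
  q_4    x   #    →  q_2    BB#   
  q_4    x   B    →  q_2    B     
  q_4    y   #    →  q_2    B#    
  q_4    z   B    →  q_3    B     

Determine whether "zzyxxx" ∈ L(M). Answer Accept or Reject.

(q_0, zzyxxx, #) ⊢ (q_0, zyxxx, B#) ⊢ (q_0, yxxx, #) ⊢ (q_4, xxx, B#) ⊢ (q_2, xx, B#) ⊢ (q_1, x, BB#) ⊢ (q_1, ε, BBB#)
All input consumed; state q_1 ∈ F.

Accept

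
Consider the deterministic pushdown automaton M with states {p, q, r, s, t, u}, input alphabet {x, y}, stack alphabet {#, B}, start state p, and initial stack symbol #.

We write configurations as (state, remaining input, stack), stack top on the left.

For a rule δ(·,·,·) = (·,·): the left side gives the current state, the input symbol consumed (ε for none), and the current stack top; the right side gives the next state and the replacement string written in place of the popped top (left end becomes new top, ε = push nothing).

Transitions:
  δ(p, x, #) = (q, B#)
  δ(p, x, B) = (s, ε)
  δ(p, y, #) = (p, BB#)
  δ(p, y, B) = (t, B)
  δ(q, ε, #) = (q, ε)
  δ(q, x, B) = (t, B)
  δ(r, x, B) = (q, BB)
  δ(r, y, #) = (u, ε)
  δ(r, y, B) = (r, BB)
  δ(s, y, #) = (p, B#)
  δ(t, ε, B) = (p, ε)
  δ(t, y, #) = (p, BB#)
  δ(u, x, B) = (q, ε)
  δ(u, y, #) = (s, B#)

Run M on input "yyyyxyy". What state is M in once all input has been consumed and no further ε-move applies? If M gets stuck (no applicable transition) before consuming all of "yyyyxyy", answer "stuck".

stuck

(p, yyyyxyy, #) ⊢ (p, yyyxyy, BB#) ⊢ (t, yyxyy, BB#) ⊢ (p, yyxyy, B#) ⊢ (t, yxyy, B#) ⊢ (p, yxyy, #) ⊢ (p, xyy, BB#) ⊢ (s, yy, B#)
No transition for (s, y, top B); M blocks with input yy remaining.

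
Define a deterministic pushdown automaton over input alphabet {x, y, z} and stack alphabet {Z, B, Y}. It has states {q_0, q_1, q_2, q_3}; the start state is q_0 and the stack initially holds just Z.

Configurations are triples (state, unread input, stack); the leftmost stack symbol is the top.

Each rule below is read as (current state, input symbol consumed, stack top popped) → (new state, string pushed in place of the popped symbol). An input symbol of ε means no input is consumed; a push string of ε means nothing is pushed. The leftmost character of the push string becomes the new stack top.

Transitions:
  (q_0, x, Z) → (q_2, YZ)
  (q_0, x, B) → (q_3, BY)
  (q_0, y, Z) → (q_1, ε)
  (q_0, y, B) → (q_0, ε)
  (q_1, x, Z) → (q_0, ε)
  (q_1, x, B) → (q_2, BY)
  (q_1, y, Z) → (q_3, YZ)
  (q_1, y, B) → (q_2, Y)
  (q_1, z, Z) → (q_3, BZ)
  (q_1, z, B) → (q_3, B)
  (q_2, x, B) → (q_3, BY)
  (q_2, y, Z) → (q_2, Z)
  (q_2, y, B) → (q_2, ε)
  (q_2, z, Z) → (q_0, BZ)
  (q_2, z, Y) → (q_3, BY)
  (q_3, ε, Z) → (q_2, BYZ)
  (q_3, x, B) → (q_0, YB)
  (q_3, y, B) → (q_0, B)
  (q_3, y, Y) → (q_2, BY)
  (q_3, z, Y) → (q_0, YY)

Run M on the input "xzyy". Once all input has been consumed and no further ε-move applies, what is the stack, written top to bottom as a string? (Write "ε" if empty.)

(q_0, xzyy, Z)
  read x, top Z: go to q_2, push YZ → (q_2, zyy, YZ)
  read z, top Y: go to q_3, push BY → (q_3, yy, BYZ)
  read y, top B: go to q_0, push B → (q_0, y, BYZ)
  read y, top B: go to q_0, push ε → (q_0, ε, YZ)
All input consumed in state q_0 with stack YZ.

YZ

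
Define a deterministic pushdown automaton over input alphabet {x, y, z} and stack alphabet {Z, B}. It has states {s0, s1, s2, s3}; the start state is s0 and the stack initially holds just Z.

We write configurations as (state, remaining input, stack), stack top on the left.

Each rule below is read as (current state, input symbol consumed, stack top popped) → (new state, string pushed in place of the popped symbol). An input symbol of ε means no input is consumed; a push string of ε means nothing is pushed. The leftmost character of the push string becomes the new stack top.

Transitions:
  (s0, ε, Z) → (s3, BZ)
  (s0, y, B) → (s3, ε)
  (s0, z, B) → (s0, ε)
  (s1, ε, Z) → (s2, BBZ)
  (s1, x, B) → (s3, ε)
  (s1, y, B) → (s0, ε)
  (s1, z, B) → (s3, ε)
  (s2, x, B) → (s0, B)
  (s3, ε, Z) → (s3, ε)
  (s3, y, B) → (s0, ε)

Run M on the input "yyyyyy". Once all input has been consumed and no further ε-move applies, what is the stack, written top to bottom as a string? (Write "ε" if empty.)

BZ

(s0, yyyyyy, Z)
  ε-move, top Z: go to s3, push BZ → (s3, yyyyyy, BZ)
  read y, top B: go to s0, push ε → (s0, yyyyy, Z)
  ε-move, top Z: go to s3, push BZ → (s3, yyyyy, BZ)
  read y, top B: go to s0, push ε → (s0, yyyy, Z)
  ε-move, top Z: go to s3, push BZ → (s3, yyyy, BZ)
  read y, top B: go to s0, push ε → (s0, yyy, Z)
  ε-move, top Z: go to s3, push BZ → (s3, yyy, BZ)
  read y, top B: go to s0, push ε → (s0, yy, Z)
  ε-move, top Z: go to s3, push BZ → (s3, yy, BZ)
  read y, top B: go to s0, push ε → (s0, y, Z)
  ε-move, top Z: go to s3, push BZ → (s3, y, BZ)
  read y, top B: go to s0, push ε → (s0, ε, Z)
  ε-move, top Z: go to s3, push BZ → (s3, ε, BZ)
All input consumed in state s3 with stack BZ.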